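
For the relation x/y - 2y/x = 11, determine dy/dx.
Differentiate the relation implicitly: treat y = y(x) and apply the chain rule, so every y-derivative picks up a y' = dy/dx factor.

With everything moved to the left-hand side, differentiate term by term:
  d/dx[x/y] = -x·y'/y^2 + 1/y
  d/dx[-2y/x] = -2·y'/x + 2y/x^2
  d/dx[-11] = 0

Separating the contributions that come from x directly and those that come through y:
  without y':      1/y + 2y/x^2
  multiplying y':  -x/y^2 - 2/x

so (1/y + 2y/x^2) + (-x/y^2 - 2/x)·y' = 0, and therefore
  dy/dx = -(1/y + 2y/x^2)/(-x/y^2 - 2/x)
        = -((x^2 + 2y^2)/(x^2y))/(-(x^2 + 2y^2)/(xy^2)) = y/x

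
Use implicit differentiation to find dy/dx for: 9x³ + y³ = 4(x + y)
Differentiate the relation implicitly: treat y = y(x) and apply the chain rule, so every y-derivative picks up a y' = dy/dx factor.

With everything moved to the left-hand side, differentiate term by term:
  d/dx[9x^3] = 27x^2
  d/dx[-4x] = -4
  d/dx[y^3] = 3y^2·y'
  d/dx[-4y] = -4·y'

Separating the contributions that come from x directly and those that come through y:
  without y':      27x^2 - 4
  multiplying y':  3y^2 - 4

so (27x^2 - 4) + (3y^2 - 4)·y' = 0, and therefore
  dy/dx = -(27x^2 - 4)/(3y^2 - 4) = (4 - 27x^2)/(3y^2 - 4)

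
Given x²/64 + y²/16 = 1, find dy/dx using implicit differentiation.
Differentiate the relation implicitly: treat y = y(x) and apply the chain rule, so every y-derivative picks up a y' = dy/dx factor.

With everything moved to the left-hand side, differentiate term by term:
  d/dx[x^2/64] = x/32
  d/dx[y^2/16] = y·y'/8
  d/dx[-1] = 0

Separating the contributions that come from x directly and those that come through y:
  without y':      x/32
  multiplying y':  y/8

so (x/32) + (y/8)·y' = 0, and therefore
  dy/dx = -(x/32)/(y/8) = -x/(4y)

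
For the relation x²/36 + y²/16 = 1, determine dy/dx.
Apply d/dx to both sides, remembering that y depends on x. Each occurrence of y therefore brings in a y' = dy/dx via the chain rule.

With F(x, y) equal to the left-hand side minus the right, differentiate F term by term:
  d/dx[x^2/36] = x/18
  d/dx[y^2/16] = y·y'/8
  d/dx[-1] = 0
Adding these up, d/dx[F] = 0 becomes
  (x/18) + (y/8)·y' = 0,
so isolating y',
  dy/dx = -(x/18)/(y/8) = -4x/(9y)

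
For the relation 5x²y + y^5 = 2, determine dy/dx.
Differentiate the relation implicitly: treat y = y(x) and apply the chain rule, so every y-derivative picks up a y' = dy/dx factor.

With everything moved to the left-hand side, differentiate term by term:
  d/dx[5x^2y] = 5x^2·y' + 10xy
  d/dx[y^5] = 5y^4·y'
  d/dx[-2] = 0

Separating the contributions that come from x directly and those that come through y:
  without y':      10xy
  multiplying y':  5x^2 + 5y^4

so (10xy) + (5x^2 + 5y^4)·y' = 0, and therefore
  dy/dx = -(10xy)/(5x^2 + 5y^4) = -2xy/(x^2 + y^4)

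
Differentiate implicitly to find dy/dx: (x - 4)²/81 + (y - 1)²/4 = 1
Differentiate both sides with respect to x, treating y as y(x). By the chain rule, any term containing y contributes a factor of y' = dy/dx when we differentiate it.

Move every term to one side and write the relation as F(x, y) = 0. Term by term,
  d/dx[(x - 4)^2/81] = 2x/81 - 8/81
  d/dx[(y - 1)^2/4] = y'(y - 1)/2
  d/dx[-1] = 0

The pieces without y' make up ∂F/∂x and the coefficient of y' is ∂F/∂y:
  ∂F/∂x = 2x/81 - 8/81,
  ∂F/∂y = y/2 - 1/2.

Since d/dx[F] = ∂F/∂x + (∂F/∂y)·y' = 0, solve for y':
  (∂F/∂y)·y' = -∂F/∂x
  dy/dx = -(∂F/∂x)/(∂F/∂y) = -(2x/81 - 8/81)/(y/2 - 1/2)
        = -(2(x - 4)/81)/((y - 1)/2) = 4(4 - x)/(81(y - 1))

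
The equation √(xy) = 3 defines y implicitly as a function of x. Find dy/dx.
Differentiate both sides with respect to x, treating y as y(x). By the chain rule, any term containing y contributes a factor of y' = dy/dx when we differentiate it.

Move every term to one side and write the relation as F(x, y) = 0. Term by term,
  d/dx[√(xy)] = √(xy)(x·y'/2 + y/2)/(xy)
  d/dx[-3] = 0

The pieces without y' make up ∂F/∂x and the coefficient of y' is ∂F/∂y:
  ∂F/∂x = √(xy)/(2x),
  ∂F/∂y = √(xy)/(2y).

Since d/dx[F] = ∂F/∂x + (∂F/∂y)·y' = 0, solve for y':
  (∂F/∂y)·y' = -∂F/∂x
  dy/dx = -(∂F/∂x)/(∂F/∂y) = -(√(xy)/(2x))/(√(xy)/(2y)) = -y/x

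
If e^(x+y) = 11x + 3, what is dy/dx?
Differentiate the relation implicitly: treat y = y(x) and apply the chain rule, so every y-derivative picks up a y' = dy/dx factor.

With everything moved to the left-hand side, differentiate term by term:
  d/dx[-11x] = -11
  d/dx[e^(x + y)] = (y' + 1)·e^(x + y)
  d/dx[-3] = 0

Separating the contributions that come from x directly and those that come through y:
  without y':      e^(x + y) - 11
  multiplying y':  e^(x + y)

so (e^(x + y) - 11) + (e^(x + y))·y' = 0, and therefore
  dy/dx = -(e^(x + y) - 11)/(e^(x + y)) = 11e^(-x - y) - 1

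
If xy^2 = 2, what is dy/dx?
Differentiate both sides with respect to x, treating y as y(x). By the chain rule, any term containing y contributes a factor of y' = dy/dx when we differentiate it.

Move every term to one side and write the relation as F(x, y) = 0. Term by term,
  d/dx[xy^2] = 2xy·y' + y^2
  d/dx[-2] = 0

The pieces without y' make up ∂F/∂x and the coefficient of y' is ∂F/∂y:
  ∂F/∂x = y^2,
  ∂F/∂y = 2xy.

Since d/dx[F] = ∂F/∂x + (∂F/∂y)·y' = 0, solve for y':
  (∂F/∂y)·y' = -∂F/∂x
  dy/dx = -(∂F/∂x)/(∂F/∂y) = -(y^2)/(2xy) = -y/(2x)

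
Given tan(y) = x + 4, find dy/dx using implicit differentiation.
Differentiate both sides with respect to x, treating y as y(x). By the chain rule, any term containing y contributes a factor of y' = dy/dx when we differentiate it.

Move every term to one side and write the relation as F(x, y) = 0. Term by term,
  d/dx[-x] = -1
  d/dx[tan(y)] = y'(tan(y)^2 + 1)
  d/dx[-4] = 0

The pieces without y' make up ∂F/∂x and the coefficient of y' is ∂F/∂y:
  ∂F/∂x = -1,
  ∂F/∂y = tan(y)^2 + 1.

Since d/dx[F] = ∂F/∂x + (∂F/∂y)·y' = 0, solve for y':
  (∂F/∂y)·y' = -∂F/∂x
  dy/dx = -(∂F/∂x)/(∂F/∂y) = -(-1)/(tan(y)^2 + 1) = cos(y)^2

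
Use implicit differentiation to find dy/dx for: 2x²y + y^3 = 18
Apply d/dx to both sides, remembering that y depends on x. Each occurrence of y therefore brings in a y' = dy/dx via the chain rule.

With F(x, y) equal to the left-hand side minus the right, differentiate F term by term:
  d/dx[2x^2y] = 2x^2·y' + 4xy
  d/dx[y^3] = 3y^2·y'
  d/dx[-18] = 0
Adding these up, d/dx[F] = 0 becomes
  (4xy) + (2x^2 + 3y^2)·y' = 0,
so isolating y',
  dy/dx = -(4xy)/(2x^2 + 3y^2) = -4xy/(2x^2 + 3y^2)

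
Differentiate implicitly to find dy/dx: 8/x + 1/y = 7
Differentiate both sides with respect to x, treating y as y(x). By the chain rule, any term containing y contributes a factor of y' = dy/dx when we differentiate it.

Move every term to one side and write the relation as F(x, y) = 0. Term by term,
  d/dx[1/y] = -y'/y^2
  d/dx[8/x] = -8/x^2
  d/dx[-7] = 0

The pieces without y' make up ∂F/∂x and the coefficient of y' is ∂F/∂y:
  ∂F/∂x = -8/x^2,
  ∂F/∂y = -1/y^2.

Since d/dx[F] = ∂F/∂x + (∂F/∂y)·y' = 0, solve for y':
  (∂F/∂y)·y' = -∂F/∂x
  dy/dx = -(∂F/∂x)/(∂F/∂y) = -(-8/x^2)/(-1/y^2) = -8y^2/x^2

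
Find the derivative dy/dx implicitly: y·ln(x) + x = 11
Differentiate the relation implicitly: treat y = y(x) and apply the chain rule, so every y-derivative picks up a y' = dy/dx factor.

With everything moved to the left-hand side, differentiate term by term:
  d/dx[x] = 1
  d/dx[y·ln(x)] = y'·ln(x) + y/x
  d/dx[-11] = 0

Separating the contributions that come from x directly and those that come through y:
  without y':      1 + y/x
  multiplying y':  ln(x)

so (1 + y/x) + (ln(x))·y' = 0, and therefore
  dy/dx = -(1 + y/x)/(ln(x))
        = -((x + y)/x)/(ln(x)) = (-x - y)/(x·ln(x))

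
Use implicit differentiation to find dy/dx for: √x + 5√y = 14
Take d/dx of both sides. Since y is implicitly a function of x, the chain rule attaches a y' = dy/dx factor whenever we differentiate through y.

Set F(x, y) = (left side) − (right side), so the curve is F = 0. Differentiating each term of F:
  d/dx[√(x)] = 1/(2√(x))
  d/dx[5√(y)] = 5·y'/(2√(y))
  d/dx[-14] = 0

Collecting, the y'-free part is the partial derivative in x and the y' coefficient is the partial derivative in y:
  ∂F/∂x = 1/(2√(x))
  ∂F/∂y = 5/(2√(y))

so d/dx[F(x, y(x))] = ∂F/∂x + (∂F/∂y)·y' = 0. Rearranging,
  dy/dx = -(∂F/∂x)/(∂F/∂y) = -(1/(2√(x)))/(5/(2√(y))) = -√(y)/(5√(x))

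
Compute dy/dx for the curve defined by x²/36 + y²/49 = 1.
Apply d/dx to both sides, remembering that y depends on x. Each occurrence of y therefore brings in a y' = dy/dx via the chain rule.

With F(x, y) equal to the left-hand side minus the right, differentiate F term by term:
  d/dx[x^2/36] = x/18
  d/dx[y^2/49] = 2y·y'/49
  d/dx[-1] = 0
Adding these up, d/dx[F] = 0 becomes
  (x/18) + (2y/49)·y' = 0,
so isolating y',
  dy/dx = -(x/18)/(2y/49) = -49x/(36y)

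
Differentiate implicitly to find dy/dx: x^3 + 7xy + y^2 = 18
Take d/dx of both sides. Since y is implicitly a function of x, the chain rule attaches a y' = dy/dx factor whenever we differentiate through y.

Set F(x, y) = (left side) − (right side), so the curve is F = 0. Differentiating each term of F:
  d/dx[x^3] = 3x^2
  d/dx[7xy] = 7x·y' + 7y
  d/dx[y^2] = 2y·y'
  d/dx[-18] = 0

Collecting, the y'-free part is the partial derivative in x and the y' coefficient is the partial derivative in y:
  ∂F/∂x = 3x^2 + 7y
  ∂F/∂y = 7x + 2y

so d/dx[F(x, y(x))] = ∂F/∂x + (∂F/∂y)·y' = 0. Rearranging,
  dy/dx = -(∂F/∂x)/(∂F/∂y) = -(3x^2 + 7y)/(7x + 2y) = (-3x^2 - 7y)/(7x + 2y)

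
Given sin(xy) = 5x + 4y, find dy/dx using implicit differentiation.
Differentiate the relation implicitly: treat y = y(x) and apply the chain rule, so every y-derivative picks up a y' = dy/dx factor.

With everything moved to the left-hand side, differentiate term by term:
  d/dx[-5x] = -5
  d/dx[-4y] = -4·y'
  d/dx[sin(xy)] = (x·y' + y)·cos(xy)

Separating the contributions that come from x directly and those that come through y:
  without y':      y·cos(xy) - 5
  multiplying y':  x·cos(xy) - 4

so (y·cos(xy) - 5) + (x·cos(xy) - 4)·y' = 0, and therefore
  dy/dx = -(y·cos(xy) - 5)/(x·cos(xy) - 4) = (-y·cos(xy) + 5)/(x·cos(xy) - 4)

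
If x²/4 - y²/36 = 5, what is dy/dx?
Apply d/dx to both sides, remembering that y depends on x. Each occurrence of y therefore brings in a y' = dy/dx via the chain rule.

With F(x, y) equal to the left-hand side minus the right, differentiate F term by term:
  d/dx[x^2/4] = x/2
  d/dx[-y^2/36] = -y·y'/18
  d/dx[-5] = 0
Adding these up, d/dx[F] = 0 becomes
  (x/2) + (-y/18)·y' = 0,
so isolating y',
  dy/dx = -(x/2)/(-y/18) = 9x/y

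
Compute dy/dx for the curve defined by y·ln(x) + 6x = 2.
Differentiate both sides with respect to x, treating y as y(x). By the chain rule, any term containing y contributes a factor of y' = dy/dx when we differentiate it.

Move every term to one side and write the relation as F(x, y) = 0. Term by term,
  d/dx[6x] = 6
  d/dx[y·ln(x)] = y'·ln(x) + y/x
  d/dx[-2] = 0

The pieces without y' make up ∂F/∂x and the coefficient of y' is ∂F/∂y:
  ∂F/∂x = 6 + y/x,
  ∂F/∂y = ln(x).

Since d/dx[F] = ∂F/∂x + (∂F/∂y)·y' = 0, solve for y':
  (∂F/∂y)·y' = -∂F/∂x
  dy/dx = -(∂F/∂x)/(∂F/∂y) = -(6 + y/x)/(ln(x))
        = -((6x + y)/x)/(ln(x)) = (-6x - y)/(x·ln(x))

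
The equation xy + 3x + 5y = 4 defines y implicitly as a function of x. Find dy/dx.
Differentiate both sides with respect to x, treating y as y(x). By the chain rule, any term containing y contributes a factor of y' = dy/dx when we differentiate it.

Move every term to one side and write the relation as F(x, y) = 0. Term by term,
  d/dx[xy] = x·y' + y
  d/dx[3x] = 3
  d/dx[5y] = 5·y'
  d/dx[-4] = 0

The pieces without y' make up ∂F/∂x and the coefficient of y' is ∂F/∂y:
  ∂F/∂x = y + 3,
  ∂F/∂y = x + 5.

Since d/dx[F] = ∂F/∂x + (∂F/∂y)·y' = 0, solve for y':
  (∂F/∂y)·y' = -∂F/∂x
  dy/dx = -(∂F/∂x)/(∂F/∂y) = -(y + 3)/(x + 5) = (-y - 3)/(x + 5)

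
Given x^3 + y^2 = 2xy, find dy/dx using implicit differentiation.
Differentiate both sides with respect to x, treating y as y(x). By the chain rule, any term containing y contributes a factor of y' = dy/dx when we differentiate it.

Move every term to one side and write the relation as F(x, y) = 0. Term by term,
  d/dx[x^3] = 3x^2
  d/dx[-2xy] = -2x·y' - 2y
  d/dx[y^2] = 2y·y'

The pieces without y' make up ∂F/∂x and the coefficient of y' is ∂F/∂y:
  ∂F/∂x = 3x^2 - 2y,
  ∂F/∂y = -2x + 2y.

Since d/dx[F] = ∂F/∂x + (∂F/∂y)·y' = 0, solve for y':
  (∂F/∂y)·y' = -∂F/∂x
  dy/dx = -(∂F/∂x)/(∂F/∂y) = -(3x^2 - 2y)/(-2x + 2y) = (3x^2/2 - y)/(x - y)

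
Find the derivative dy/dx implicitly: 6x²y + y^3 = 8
Differentiate both sides with respect to x, treating y as y(x). By the chain rule, any term containing y contributes a factor of y' = dy/dx when we differentiate it.

Move every term to one side and write the relation as F(x, y) = 0. Term by term,
  d/dx[6x^2y] = 6x^2·y' + 12xy
  d/dx[y^3] = 3y^2·y'
  d/dx[-8] = 0

The pieces without y' make up ∂F/∂x and the coefficient of y' is ∂F/∂y:
  ∂F/∂x = 12xy,
  ∂F/∂y = 6x^2 + 3y^2.

Since d/dx[F] = ∂F/∂x + (∂F/∂y)·y' = 0, solve for y':
  (∂F/∂y)·y' = -∂F/∂x
  dy/dx = -(∂F/∂x)/(∂F/∂y) = -(12xy)/(6x^2 + 3y^2) = -4xy/(2x^2 + y^2)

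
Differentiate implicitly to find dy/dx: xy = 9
Differentiate the relation implicitly: treat y = y(x) and apply the chain rule, so every y-derivative picks up a y' = dy/dx factor.

With everything moved to the left-hand side, differentiate term by term:
  d/dx[xy] = x·y' + y
  d/dx[-9] = 0

Separating the contributions that come from x directly and those that come through y:
  without y':      y
  multiplying y':  x

so (y) + (x)·y' = 0, and therefore
  dy/dx = -(y)/(x) = -y/x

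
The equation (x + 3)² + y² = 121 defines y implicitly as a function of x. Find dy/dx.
Apply d/dx to both sides, remembering that y depends on x. Each occurrence of y therefore brings in a y' = dy/dx via the chain rule.

With F(x, y) equal to the left-hand side minus the right, differentiate F term by term:
  d/dx[y^2] = 2y·y'
  d/dx[(x + 3)^2] = 2x + 6
  d/dx[-121] = 0
Adding these up, d/dx[F] = 0 becomes
  (2x + 6) + (2y)·y' = 0,
so isolating y',
  dy/dx = -(2x + 6)/(2y) = (-x - 3)/y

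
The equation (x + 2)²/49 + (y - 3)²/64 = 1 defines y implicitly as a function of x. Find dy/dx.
Take d/dx of both sides. Since y is implicitly a function of x, the chain rule attaches a y' = dy/dx factor whenever we differentiate through y.

Set F(x, y) = (left side) − (right side), so the curve is F = 0. Differentiating each term of F:
  d/dx[(x + 2)^2/49] = 2x/49 + 4/49
  d/dx[(y - 3)^2/64] = y'(y - 3)/32
  d/dx[-1] = 0

Collecting, the y'-free part is the partial derivative in x and the y' coefficient is the partial derivative in y:
  ∂F/∂x = 2x/49 + 4/49
  ∂F/∂y = y/32 - 3/32

so d/dx[F(x, y(x))] = ∂F/∂x + (∂F/∂y)·y' = 0. Rearranging,
  dy/dx = -(∂F/∂x)/(∂F/∂y) = -(2x/49 + 4/49)/(y/32 - 3/32)
        = -(2(x + 2)/49)/((y - 3)/32) = 64(-x - 2)/(49(y - 3))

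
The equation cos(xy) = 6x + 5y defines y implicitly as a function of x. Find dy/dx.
Differentiate both sides with respect to x, treating y as y(x). By the chain rule, any term containing y contributes a factor of y' = dy/dx when we differentiate it.

Move every term to one side and write the relation as F(x, y) = 0. Term by term,
  d/dx[-6x] = -6
  d/dx[-5y] = -5·y'
  d/dx[cos(xy)] = -(x·y' + y)·sin(xy)

The pieces without y' make up ∂F/∂x and the coefficient of y' is ∂F/∂y:
  ∂F/∂x = -y·sin(xy) - 6,
  ∂F/∂y = -x·sin(xy) - 5.

Since d/dx[F] = ∂F/∂x + (∂F/∂y)·y' = 0, solve for y':
  (∂F/∂y)·y' = -∂F/∂x
  dy/dx = -(∂F/∂x)/(∂F/∂y) = -(-y·sin(xy) - 6)/(-x·sin(xy) - 5) = -(y·sin(xy) + 6)/(x·sin(xy) + 5)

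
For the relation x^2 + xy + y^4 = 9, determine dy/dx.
Differentiate both sides with respect to x, treating y as y(x). By the chain rule, any term containing y contributes a factor of y' = dy/dx when we differentiate it.

Move every term to one side and write the relation as F(x, y) = 0. Term by term,
  d/dx[x^2] = 2x
  d/dx[xy] = x·y' + y
  d/dx[y^4] = 4y^3·y'
  d/dx[-9] = 0

The pieces without y' make up ∂F/∂x and the coefficient of y' is ∂F/∂y:
  ∂F/∂x = 2x + y,
  ∂F/∂y = x + 4y^3.

Since d/dx[F] = ∂F/∂x + (∂F/∂y)·y' = 0, solve for y':
  (∂F/∂y)·y' = -∂F/∂x
  dy/dx = -(∂F/∂x)/(∂F/∂y) = -(2x + y)/(x + 4y^3) = (-2x - y)/(x + 4y^3)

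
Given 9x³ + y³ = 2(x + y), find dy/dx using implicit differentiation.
Apply d/dx to both sides, remembering that y depends on x. Each occurrence of y therefore brings in a y' = dy/dx via the chain rule.

With F(x, y) equal to the left-hand side minus the right, differentiate F term by term:
  d/dx[9x^3] = 27x^2
  d/dx[-2x] = -2
  d/dx[y^3] = 3y^2·y'
  d/dx[-2y] = -2·y'
Adding these up, d/dx[F] = 0 becomes
  (27x^2 - 2) + (3y^2 - 2)·y' = 0,
so isolating y',
  dy/dx = -(27x^2 - 2)/(3y^2 - 2) = (2 - 27x^2)/(3y^2 - 2)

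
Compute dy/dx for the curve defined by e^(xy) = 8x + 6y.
Differentiate the relation implicitly: treat y = y(x) and apply the chain rule, so every y-derivative picks up a y' = dy/dx factor.

With everything moved to the left-hand side, differentiate term by term:
  d/dx[-8x] = -8
  d/dx[-6y] = -6·y'
  d/dx[e^(xy)] = (x·y' + y)·e^(xy)

Separating the contributions that come from x directly and those that come through y:
  without y':      y·e^(xy) - 8
  multiplying y':  x·e^(xy) - 6

so (y·e^(xy) - 8) + (x·e^(xy) - 6)·y' = 0, and therefore
  dy/dx = -(y·e^(xy) - 8)/(x·e^(xy) - 6) = (-y·e^(xy) + 8)/(x·e^(xy) - 6)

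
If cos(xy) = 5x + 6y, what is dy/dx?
Apply d/dx to both sides, remembering that y depends on x. Each occurrence of y therefore brings in a y' = dy/dx via the chain rule.

With F(x, y) equal to the left-hand side minus the right, differentiate F term by term:
  d/dx[-5x] = -5
  d/dx[-6y] = -6·y'
  d/dx[cos(xy)] = -(x·y' + y)·sin(xy)
Adding these up, d/dx[F] = 0 becomes
  (-y·sin(xy) - 5) + (-x·sin(xy) - 6)·y' = 0,
so isolating y',
  dy/dx = -(-y·sin(xy) - 5)/(-x·sin(xy) - 6) = -(y·sin(xy) + 5)/(x·sin(xy) + 6)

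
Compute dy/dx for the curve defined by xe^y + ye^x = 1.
Differentiate the relation implicitly: treat y = y(x) and apply the chain rule, so every y-derivative picks up a y' = dy/dx factor.

With everything moved to the left-hand side, differentiate term by term:
  d/dx[x·e^(y)] = x·y'·e^(y) + e^(y)
  d/dx[y·e^(x)] = y·e^(x) + y'·e^(x)
  d/dx[-1] = 0

Separating the contributions that come from x directly and those that come through y:
  without y':      y·e^(x) + e^(y)
  multiplying y':  x·e^(y) + e^(x)

so (y·e^(x) + e^(y)) + (x·e^(y) + e^(x))·y' = 0, and therefore
  dy/dx = -(y·e^(x) + e^(y))/(x·e^(y) + e^(x)) = (-y·e^(x) - e^(y))/(x·e^(y) + e^(x))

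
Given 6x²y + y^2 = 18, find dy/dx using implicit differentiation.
Differentiate both sides with respect to x, treating y as y(x). By the chain rule, any term containing y contributes a factor of y' = dy/dx when we differentiate it.

Move every term to one side and write the relation as F(x, y) = 0. Term by term,
  d/dx[6x^2y] = 6x^2·y' + 12xy
  d/dx[y^2] = 2y·y'
  d/dx[-18] = 0

The pieces without y' make up ∂F/∂x and the coefficient of y' is ∂F/∂y:
  ∂F/∂x = 12xy,
  ∂F/∂y = 6x^2 + 2y.

Since d/dx[F] = ∂F/∂x + (∂F/∂y)·y' = 0, solve for y':
  (∂F/∂y)·y' = -∂F/∂x
  dy/dx = -(∂F/∂x)/(∂F/∂y) = -(12xy)/(6x^2 + 2y) = -6xy/(3x^2 + y)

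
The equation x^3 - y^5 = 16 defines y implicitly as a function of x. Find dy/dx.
Apply d/dx to both sides, remembering that y depends on x. Each occurrence of y therefore brings in a y' = dy/dx via the chain rule.

With F(x, y) equal to the left-hand side minus the right, differentiate F term by term:
  d/dx[x^3] = 3x^2
  d/dx[-y^5] = -5y^4·y'
  d/dx[-16] = 0
Adding these up, d/dx[F] = 0 becomes
  (3x^2) + (-5y^4)·y' = 0,
so isolating y',
  dy/dx = -(3x^2)/(-5y^4) = 3x^2/(5y^4)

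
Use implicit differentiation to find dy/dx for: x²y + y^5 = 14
Differentiate the relation implicitly: treat y = y(x) and apply the chain rule, so every y-derivative picks up a y' = dy/dx factor.

With everything moved to the left-hand side, differentiate term by term:
  d/dx[x^2y] = x^2·y' + 2xy
  d/dx[y^5] = 5y^4·y'
  d/dx[-14] = 0

Separating the contributions that come from x directly and those that come through y:
  without y':      2xy
  multiplying y':  x^2 + 5y^4

so (2xy) + (x^2 + 5y^4)·y' = 0, and therefore
  dy/dx = -(2xy)/(x^2 + 5y^4) = -2xy/(x^2 + 5y^4)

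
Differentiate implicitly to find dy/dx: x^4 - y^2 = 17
Take d/dx of both sides. Since y is implicitly a function of x, the chain rule attaches a y' = dy/dx factor whenever we differentiate through y.

Set F(x, y) = (left side) − (right side), so the curve is F = 0. Differentiating each term of F:
  d/dx[x^4] = 4x^3
  d/dx[-y^2] = -2y·y'
  d/dx[-17] = 0

Collecting, the y'-free part is the partial derivative in x and the y' coefficient is the partial derivative in y:
  ∂F/∂x = 4x^3
  ∂F/∂y = -2y

so d/dx[F(x, y(x))] = ∂F/∂x + (∂F/∂y)·y' = 0. Rearranging,
  dy/dx = -(∂F/∂x)/(∂F/∂y) = -(4x^3)/(-2y) = 2x^3/y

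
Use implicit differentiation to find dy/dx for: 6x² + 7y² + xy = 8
Differentiate both sides with respect to x, treating y as y(x). By the chain rule, any term containing y contributes a factor of y' = dy/dx when we differentiate it.

Move every term to one side and write the relation as F(x, y) = 0. Term by term,
  d/dx[6x^2] = 12x
  d/dx[xy] = x·y' + y
  d/dx[7y^2] = 14y·y'
  d/dx[-8] = 0

The pieces without y' make up ∂F/∂x and the coefficient of y' is ∂F/∂y:
  ∂F/∂x = 12x + y,
  ∂F/∂y = x + 14y.

Since d/dx[F] = ∂F/∂x + (∂F/∂y)·y' = 0, solve for y':
  (∂F/∂y)·y' = -∂F/∂x
  dy/dx = -(∂F/∂x)/(∂F/∂y) = -(12x + y)/(x + 14y) = (-12x - y)/(x + 14y)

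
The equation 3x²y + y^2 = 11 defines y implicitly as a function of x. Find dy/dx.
Differentiate the relation implicitly: treat y = y(x) and apply the chain rule, so every y-derivative picks up a y' = dy/dx factor.

With everything moved to the left-hand side, differentiate term by term:
  d/dx[3x^2y] = 3x^2·y' + 6xy
  d/dx[y^2] = 2y·y'
  d/dx[-11] = 0

Separating the contributions that come from x directly and those that come through y:
  without y':      6xy
  multiplying y':  3x^2 + 2y

so (6xy) + (3x^2 + 2y)·y' = 0, and therefore
  dy/dx = -(6xy)/(3x^2 + 2y) = -6xy/(3x^2 + 2y)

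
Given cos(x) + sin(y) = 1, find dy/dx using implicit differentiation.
Apply d/dx to both sides, remembering that y depends on x. Each occurrence of y therefore brings in a y' = dy/dx via the chain rule.

With F(x, y) equal to the left-hand side minus the right, differentiate F term by term:
  d/dx[sin(y)] = y'·cos(y)
  d/dx[cos(x)] = -sin(x)
  d/dx[-1] = 0
Adding these up, d/dx[F] = 0 becomes
  (-sin(x)) + (cos(y))·y' = 0,
so isolating y',
  dy/dx = -(-sin(x))/(cos(y)) = sin(x)/cos(y)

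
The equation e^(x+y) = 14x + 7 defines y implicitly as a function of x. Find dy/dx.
Differentiate both sides with respect to x, treating y as y(x). By the chain rule, any term containing y contributes a factor of y' = dy/dx when we differentiate it.

Move every term to one side and write the relation as F(x, y) = 0. Term by term,
  d/dx[-14x] = -14
  d/dx[e^(x + y)] = (y' + 1)·e^(x + y)
  d/dx[-7] = 0

The pieces without y' make up ∂F/∂x and the coefficient of y' is ∂F/∂y:
  ∂F/∂x = e^(x + y) - 14,
  ∂F/∂y = e^(x + y).

Since d/dx[F] = ∂F/∂x + (∂F/∂y)·y' = 0, solve for y':
  (∂F/∂y)·y' = -∂F/∂x
  dy/dx = -(∂F/∂x)/(∂F/∂y) = -(e^(x + y) - 14)/(e^(x + y)) = 14e^(-x - y) - 1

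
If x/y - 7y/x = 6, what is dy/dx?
Differentiate both sides with respect to x, treating y as y(x). By the chain rule, any term containing y contributes a factor of y' = dy/dx when we differentiate it.

Move every term to one side and write the relation as F(x, y) = 0. Term by term,
  d/dx[x/y] = -x·y'/y^2 + 1/y
  d/dx[-7y/x] = -7·y'/x + 7y/x^2
  d/dx[-6] = 0

The pieces without y' make up ∂F/∂x and the coefficient of y' is ∂F/∂y:
  ∂F/∂x = 1/y + 7y/x^2,
  ∂F/∂y = -x/y^2 - 7/x.

Since d/dx[F] = ∂F/∂x + (∂F/∂y)·y' = 0, solve for y':
  (∂F/∂y)·y' = -∂F/∂x
  dy/dx = -(∂F/∂x)/(∂F/∂y) = -(1/y + 7y/x^2)/(-x/y^2 - 7/x)
        = -((x^2 + 7y^2)/(x^2y))/(-(x^2 + 7y^2)/(xy^2)) = y/x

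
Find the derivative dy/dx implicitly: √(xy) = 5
Apply d/dx to both sides, remembering that y depends on x. Each occurrence of y therefore brings in a y' = dy/dx via the chain rule.

With F(x, y) equal to the left-hand side minus the right, differentiate F term by term:
  d/dx[√(xy)] = √(xy)(x·y'/2 + y/2)/(xy)
  d/dx[-5] = 0
Adding these up, d/dx[F] = 0 becomes
  (√(xy)/(2x)) + (√(xy)/(2y))·y' = 0,
so isolating y',
  dy/dx = -(√(xy)/(2x))/(√(xy)/(2y)) = -y/x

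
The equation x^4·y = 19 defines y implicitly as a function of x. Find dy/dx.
Apply d/dx to both sides, remembering that y depends on x. Each occurrence of y therefore brings in a y' = dy/dx via the chain rule.

With F(x, y) equal to the left-hand side minus the right, differentiate F term by term:
  d/dx[x^4y] = x^4·y' + 4x^3y
  d/dx[-19] = 0
Adding these up, d/dx[F] = 0 becomes
  (4x^3y) + (x^4)·y' = 0,
so isolating y',
  dy/dx = -(4x^3y)/(x^4) = -4y/x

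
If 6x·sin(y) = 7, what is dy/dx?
Take d/dx of both sides. Since y is implicitly a function of x, the chain rule attaches a y' = dy/dx factor whenever we differentiate through y.

Set F(x, y) = (left side) − (right side), so the curve is F = 0. Differentiating each term of F:
  d/dx[6x·sin(y)] = 6x·y'·cos(y) + 6sin(y)
  d/dx[-7] = 0

Collecting, the y'-free part is the partial derivative in x and the y' coefficient is the partial derivative in y:
  ∂F/∂x = 6sin(y)
  ∂F/∂y = 6x·cos(y)

so d/dx[F(x, y(x))] = ∂F/∂x + (∂F/∂y)·y' = 0. Rearranging,
  dy/dx = -(∂F/∂x)/(∂F/∂y) = -(6sin(y))/(6x·cos(y)) = -tan(y)/x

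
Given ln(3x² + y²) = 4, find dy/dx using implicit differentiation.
Differentiate the relation implicitly: treat y = y(x) and apply the chain rule, so every y-derivative picks up a y' = dy/dx factor.

With everything moved to the left-hand side, differentiate term by term:
  d/dx[ln(3x^2 + y^2)] = (6x + 2y·y')/(3x^2 + y^2)
  d/dx[-4] = 0

Separating the contributions that come from x directly and those that come through y:
  without y':      6x/(3x^2 + y^2)
  multiplying y':  2y/(3x^2 + y^2)

so (6x/(3x^2 + y^2)) + (2y/(3x^2 + y^2))·y' = 0, and therefore
  dy/dx = -(6x/(3x^2 + y^2))/(2y/(3x^2 + y^2)) = -3x/y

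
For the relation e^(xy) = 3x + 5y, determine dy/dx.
Differentiate both sides with respect to x, treating y as y(x). By the chain rule, any term containing y contributes a factor of y' = dy/dx when we differentiate it.

Move every term to one side and write the relation as F(x, y) = 0. Term by term,
  d/dx[-3x] = -3
  d/dx[-5y] = -5·y'
  d/dx[e^(xy)] = (x·y' + y)·e^(xy)

The pieces without y' make up ∂F/∂x and the coefficient of y' is ∂F/∂y:
  ∂F/∂x = y·e^(xy) - 3,
  ∂F/∂y = x·e^(xy) - 5.

Since d/dx[F] = ∂F/∂x + (∂F/∂y)·y' = 0, solve for y':
  (∂F/∂y)·y' = -∂F/∂x
  dy/dx = -(∂F/∂x)/(∂F/∂y) = -(y·e^(xy) - 3)/(x·e^(xy) - 5) = (-y·e^(xy) + 3)/(x·e^(xy) - 5)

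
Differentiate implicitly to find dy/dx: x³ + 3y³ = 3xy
Differentiate both sides with respect to x, treating y as y(x). By the chain rule, any term containing y contributes a factor of y' = dy/dx when we differentiate it.

Move every term to one side and write the relation as F(x, y) = 0. Term by term,
  d/dx[x^3] = 3x^2
  d/dx[-3xy] = -3x·y' - 3y
  d/dx[3y^3] = 9y^2·y'

The pieces without y' make up ∂F/∂x and the coefficient of y' is ∂F/∂y:
  ∂F/∂x = 3x^2 - 3y,
  ∂F/∂y = -3x + 9y^2.

Since d/dx[F] = ∂F/∂x + (∂F/∂y)·y' = 0, solve for y':
  (∂F/∂y)·y' = -∂F/∂x
  dy/dx = -(∂F/∂x)/(∂F/∂y) = -(3x^2 - 3y)/(-3x + 9y^2) = (x^2 - y)/(x - 3y^2)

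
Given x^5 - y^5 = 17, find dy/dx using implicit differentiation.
Differentiate the relation implicitly: treat y = y(x) and apply the chain rule, so every y-derivative picks up a y' = dy/dx factor.

With everything moved to the left-hand side, differentiate term by term:
  d/dx[x^5] = 5x^4
  d/dx[-y^5] = -5y^4·y'
  d/dx[-17] = 0

Separating the contributions that come from x directly and those that come through y:
  without y':      5x^4
  multiplying y':  -5y^4

so (5x^4) + (-5y^4)·y' = 0, and therefore
  dy/dx = -(5x^4)/(-5y^4) = x^4/y^4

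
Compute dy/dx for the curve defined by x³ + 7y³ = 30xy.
Apply d/dx to both sides, remembering that y depends on x. Each occurrence of y therefore brings in a y' = dy/dx via the chain rule.

With F(x, y) equal to the left-hand side minus the right, differentiate F term by term:
  d/dx[x^3] = 3x^2
  d/dx[-30xy] = -30x·y' - 30y
  d/dx[7y^3] = 21y^2·y'
Adding these up, d/dx[F] = 0 becomes
  (3x^2 - 30y) + (-30x + 21y^2)·y' = 0,
so isolating y',
  dy/dx = -(3x^2 - 30y)/(-30x + 21y^2) = (x^2 - 10y)/(10x - 7y^2)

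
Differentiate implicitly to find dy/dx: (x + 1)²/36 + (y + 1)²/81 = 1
Take d/dx of both sides. Since y is implicitly a function of x, the chain rule attaches a y' = dy/dx factor whenever we differentiate through y.

Set F(x, y) = (left side) − (right side), so the curve is F = 0. Differentiating each term of F:
  d/dx[(x + 1)^2/36] = x/18 + 1/18
  d/dx[(y + 1)^2/81] = 2·y'(y + 1)/81
  d/dx[-1] = 0

Collecting, the y'-free part is the partial derivative in x and the y' coefficient is the partial derivative in y:
  ∂F/∂x = x/18 + 1/18
  ∂F/∂y = 2y/81 + 2/81

so d/dx[F(x, y(x))] = ∂F/∂x + (∂F/∂y)·y' = 0. Rearranging,
  dy/dx = -(∂F/∂x)/(∂F/∂y) = -(x/18 + 1/18)/(2y/81 + 2/81)
        = -((x + 1)/18)/(2(y + 1)/81) = 9(-x - 1)/(4(y + 1))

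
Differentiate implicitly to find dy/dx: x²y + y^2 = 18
Apply d/dx to both sides, remembering that y depends on x. Each occurrence of y therefore brings in a y' = dy/dx via the chain rule.

With F(x, y) equal to the left-hand side minus the right, differentiate F term by term:
  d/dx[x^2y] = x^2·y' + 2xy
  d/dx[y^2] = 2y·y'
  d/dx[-18] = 0
Adding these up, d/dx[F] = 0 becomes
  (2xy) + (x^2 + 2y)·y' = 0,
so isolating y',
  dy/dx = -(2xy)/(x^2 + 2y) = -2xy/(x^2 + 2y)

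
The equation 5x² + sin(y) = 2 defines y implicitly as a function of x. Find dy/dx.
Differentiate the relation implicitly: treat y = y(x) and apply the chain rule, so every y-derivative picks up a y' = dy/dx factor.

With everything moved to the left-hand side, differentiate term by term:
  d/dx[5x^2] = 10x
  d/dx[sin(y)] = y'·cos(y)
  d/dx[-2] = 0

Separating the contributions that come from x directly and those that come through y:
  without y':      10x
  multiplying y':  cos(y)

so (10x) + (cos(y))·y' = 0, and therefore
  dy/dx = -(10x)/(cos(y)) = -10x/cos(y)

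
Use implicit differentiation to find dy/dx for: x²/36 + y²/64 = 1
Apply d/dx to both sides, remembering that y depends on x. Each occurrence of y therefore brings in a y' = dy/dx via the chain rule.

With F(x, y) equal to the left-hand side minus the right, differentiate F term by term:
  d/dx[x^2/36] = x/18
  d/dx[y^2/64] = y·y'/32
  d/dx[-1] = 0
Adding these up, d/dx[F] = 0 becomes
  (x/18) + (y/32)·y' = 0,
so isolating y',
  dy/dx = -(x/18)/(y/32) = -16x/(9y)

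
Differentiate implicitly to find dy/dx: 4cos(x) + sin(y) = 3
Take d/dx of both sides. Since y is implicitly a function of x, the chain rule attaches a y' = dy/dx factor whenever we differentiate through y.

Set F(x, y) = (left side) − (right side), so the curve is F = 0. Differentiating each term of F:
  d/dx[sin(y)] = y'·cos(y)
  d/dx[4cos(x)] = -4sin(x)
  d/dx[-3] = 0

Collecting, the y'-free part is the partial derivative in x and the y' coefficient is the partial derivative in y:
  ∂F/∂x = -4sin(x)
  ∂F/∂y = cos(y)

so d/dx[F(x, y(x))] = ∂F/∂x + (∂F/∂y)·y' = 0. Rearranging,
  dy/dx = -(∂F/∂x)/(∂F/∂y) = -(-4sin(x))/(cos(y)) = 4sin(x)/cos(y)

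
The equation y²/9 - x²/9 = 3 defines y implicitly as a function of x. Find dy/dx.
Differentiate both sides with respect to x, treating y as y(x). By the chain rule, any term containing y contributes a factor of y' = dy/dx when we differentiate it.

Move every term to one side and write the relation as F(x, y) = 0. Term by term,
  d/dx[-x^2/9] = -2x/9
  d/dx[y^2/9] = 2y·y'/9
  d/dx[-3] = 0

The pieces without y' make up ∂F/∂x and the coefficient of y' is ∂F/∂y:
  ∂F/∂x = -2x/9,
  ∂F/∂y = 2y/9.

Since d/dx[F] = ∂F/∂x + (∂F/∂y)·y' = 0, solve for y':
  (∂F/∂y)·y' = -∂F/∂x
  dy/dx = -(∂F/∂x)/(∂F/∂y) = -(-2x/9)/(2y/9) = x/y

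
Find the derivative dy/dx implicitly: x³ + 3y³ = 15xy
Differentiate both sides with respect to x, treating y as y(x). By the chain rule, any term containing y contributes a factor of y' = dy/dx when we differentiate it.

Move every term to one side and write the relation as F(x, y) = 0. Term by term,
  d/dx[x^3] = 3x^2
  d/dx[-15xy] = -15x·y' - 15y
  d/dx[3y^3] = 9y^2·y'

The pieces without y' make up ∂F/∂x and the coefficient of y' is ∂F/∂y:
  ∂F/∂x = 3x^2 - 15y,
  ∂F/∂y = -15x + 9y^2.

Since d/dx[F] = ∂F/∂x + (∂F/∂y)·y' = 0, solve for y':
  (∂F/∂y)·y' = -∂F/∂x
  dy/dx = -(∂F/∂x)/(∂F/∂y) = -(3x^2 - 15y)/(-15x + 9y^2) = (x^2 - 5y)/(5x - 3y^2)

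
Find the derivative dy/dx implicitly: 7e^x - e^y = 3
Apply d/dx to both sides, remembering that y depends on x. Each occurrence of y therefore brings in a y' = dy/dx via the chain rule.

With F(x, y) equal to the left-hand side minus the right, differentiate F term by term:
  d/dx[7e^(x)] = 7e^(x)
  d/dx[-e^(y)] = -y'·e^(y)
  d/dx[-3] = 0
Adding these up, d/dx[F] = 0 becomes
  (7e^(x)) + (-e^(y))·y' = 0,
so isolating y',
  dy/dx = -(7e^(x))/(-e^(y)) = 7e^(x - y)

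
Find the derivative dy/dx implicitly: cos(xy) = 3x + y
Apply d/dx to both sides, remembering that y depends on x. Each occurrence of y therefore brings in a y' = dy/dx via the chain rule.

With F(x, y) equal to the left-hand side minus the right, differentiate F term by term:
  d/dx[-3x] = -3
  d/dx[-y] = -y'
  d/dx[cos(xy)] = -(x·y' + y)·sin(xy)
Adding these up, d/dx[F] = 0 becomes
  (-y·sin(xy) - 3) + (-x·sin(xy) - 1)·y' = 0,
so isolating y',
  dy/dx = -(-y·sin(xy) - 3)/(-x·sin(xy) - 1) = -(y·sin(xy) + 3)/(x·sin(xy) + 1)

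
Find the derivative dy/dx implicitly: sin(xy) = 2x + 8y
Differentiate both sides with respect to x, treating y as y(x). By the chain rule, any term containing y contributes a factor of y' = dy/dx when we differentiate it.

Move every term to one side and write the relation as F(x, y) = 0. Term by term,
  d/dx[-2x] = -2
  d/dx[-8y] = -8·y'
  d/dx[sin(xy)] = (x·y' + y)·cos(xy)

The pieces without y' make up ∂F/∂x and the coefficient of y' is ∂F/∂y:
  ∂F/∂x = y·cos(xy) - 2,
  ∂F/∂y = x·cos(xy) - 8.

Since d/dx[F] = ∂F/∂x + (∂F/∂y)·y' = 0, solve for y':
  (∂F/∂y)·y' = -∂F/∂x
  dy/dx = -(∂F/∂x)/(∂F/∂y) = -(y·cos(xy) - 2)/(x·cos(xy) - 8) = (-y·cos(xy) + 2)/(x·cos(xy) - 8)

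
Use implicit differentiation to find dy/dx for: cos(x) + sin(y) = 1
Differentiate both sides with respect to x, treating y as y(x). By the chain rule, any term containing y contributes a factor of y' = dy/dx when we differentiate it.

Move every term to one side and write the relation as F(x, y) = 0. Term by term,
  d/dx[sin(y)] = y'·cos(y)
  d/dx[cos(x)] = -sin(x)
  d/dx[-1] = 0

The pieces without y' make up ∂F/∂x and the coefficient of y' is ∂F/∂y:
  ∂F/∂x = -sin(x),
  ∂F/∂y = cos(y).

Since d/dx[F] = ∂F/∂x + (∂F/∂y)·y' = 0, solve for y':
  (∂F/∂y)·y' = -∂F/∂x
  dy/dx = -(∂F/∂x)/(∂F/∂y) = -(-sin(x))/(cos(y)) = sin(x)/cos(y)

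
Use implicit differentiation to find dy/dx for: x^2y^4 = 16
Take d/dx of both sides. Since y is implicitly a function of x, the chain rule attaches a y' = dy/dx factor whenever we differentiate through y.

Set F(x, y) = (left side) − (right side), so the curve is F = 0. Differentiating each term of F:
  d/dx[x^2y^4] = 4x^2y^3·y' + 2xy^4
  d/dx[-16] = 0

Collecting, the y'-free part is the partial derivative in x and the y' coefficient is the partial derivative in y:
  ∂F/∂x = 2xy^4
  ∂F/∂y = 4x^2y^3

so d/dx[F(x, y(x))] = ∂F/∂x + (∂F/∂y)·y' = 0. Rearranging,
  dy/dx = -(∂F/∂x)/(∂F/∂y) = -(2xy^4)/(4x^2y^3) = -y/(2x)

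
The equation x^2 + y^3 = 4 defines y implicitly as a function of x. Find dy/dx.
Apply d/dx to both sides, remembering that y depends on x. Each occurrence of y therefore brings in a y' = dy/dx via the chain rule.

With F(x, y) equal to the left-hand side minus the right, differentiate F term by term:
  d/dx[x^2] = 2x
  d/dx[y^3] = 3y^2·y'
  d/dx[-4] = 0
Adding these up, d/dx[F] = 0 becomes
  (2x) + (3y^2)·y' = 0,
so isolating y',
  dy/dx = -(2x)/(3y^2) = -2x/(3y^2)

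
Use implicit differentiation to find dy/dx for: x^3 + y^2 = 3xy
Differentiate both sides with respect to x, treating y as y(x). By the chain rule, any term containing y contributes a factor of y' = dy/dx when we differentiate it.

Move every term to one side and write the relation as F(x, y) = 0. Term by term,
  d/dx[x^3] = 3x^2
  d/dx[-3xy] = -3x·y' - 3y
  d/dx[y^2] = 2y·y'

The pieces without y' make up ∂F/∂x and the coefficient of y' is ∂F/∂y:
  ∂F/∂x = 3x^2 - 3y,
  ∂F/∂y = -3x + 2y.

Since d/dx[F] = ∂F/∂x + (∂F/∂y)·y' = 0, solve for y':
  (∂F/∂y)·y' = -∂F/∂x
  dy/dx = -(∂F/∂x)/(∂F/∂y) = -(3x^2 - 3y)/(-3x + 2y) = 3(x^2 - y)/(3x - 2y)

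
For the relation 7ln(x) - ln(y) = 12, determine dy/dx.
Apply d/dx to both sides, remembering that y depends on x. Each occurrence of y therefore brings in a y' = dy/dx via the chain rule.

With F(x, y) equal to the left-hand side minus the right, differentiate F term by term:
  d/dx[7ln(x)] = 7/x
  d/dx[-ln(y)] = -y'/y
  d/dx[-12] = 0
Adding these up, d/dx[F] = 0 becomes
  (7/x) + (-1/y)·y' = 0,
so isolating y',
  dy/dx = -(7/x)/(-1/y) = 7y/x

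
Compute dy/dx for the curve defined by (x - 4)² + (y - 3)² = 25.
Differentiate both sides with respect to x, treating y as y(x). By the chain rule, any term containing y contributes a factor of y' = dy/dx when we differentiate it.

Move every term to one side and write the relation as F(x, y) = 0. Term by term,
  d/dx[(x - 4)^2] = 2x - 8
  d/dx[(y - 3)^2] = 2·y'(y - 3)
  d/dx[-25] = 0

The pieces without y' make up ∂F/∂x and the coefficient of y' is ∂F/∂y:
  ∂F/∂x = 2x - 8,
  ∂F/∂y = 2y - 6.

Since d/dx[F] = ∂F/∂x + (∂F/∂y)·y' = 0, solve for y':
  (∂F/∂y)·y' = -∂F/∂x
  dy/dx = -(∂F/∂x)/(∂F/∂y) = -(2x - 8)/(2y - 6) = (4 - x)/(y - 3)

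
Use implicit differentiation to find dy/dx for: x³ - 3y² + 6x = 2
Apply d/dx to both sides, remembering that y depends on x. Each occurrence of y therefore brings in a y' = dy/dx via the chain rule.

With F(x, y) equal to the left-hand side minus the right, differentiate F term by term:
  d/dx[x^3] = 3x^2
  d/dx[6x] = 6
  d/dx[-3y^2] = -6y·y'
  d/dx[-2] = 0
Adding these up, d/dx[F] = 0 becomes
  (3x^2 + 6) + (-6y)·y' = 0,
so isolating y',
  dy/dx = -(3x^2 + 6)/(-6y) = (x^2 + 2)/(2y)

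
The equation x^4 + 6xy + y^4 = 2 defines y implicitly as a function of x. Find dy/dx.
Apply d/dx to both sides, remembering that y depends on x. Each occurrence of y therefore brings in a y' = dy/dx via the chain rule.

With F(x, y) equal to the left-hand side minus the right, differentiate F term by term:
  d/dx[x^4] = 4x^3
  d/dx[6xy] = 6x·y' + 6y
  d/dx[y^4] = 4y^3·y'
  d/dx[-2] = 0
Adding these up, d/dx[F] = 0 becomes
  (4x^3 + 6y) + (6x + 4y^3)·y' = 0,
so isolating y',
  dy/dx = -(4x^3 + 6y)/(6x + 4y^3) = (-2x^3 - 3y)/(3x + 2y^3)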